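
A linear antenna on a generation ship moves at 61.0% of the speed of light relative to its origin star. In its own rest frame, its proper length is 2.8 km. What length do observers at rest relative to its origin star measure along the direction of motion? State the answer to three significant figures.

2.22 km

Lorentz factor: γ = (1 − 0.3721)^(−1/2) = 1.262.
Length contraction: L = L₀/γ = 2.8/1.262 = 2.22 km.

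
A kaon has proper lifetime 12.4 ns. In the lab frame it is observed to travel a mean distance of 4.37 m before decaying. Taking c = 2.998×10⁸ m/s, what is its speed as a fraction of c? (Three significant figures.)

0.762c

Let x = d/(cτ) = 4.370 m / (2.998×10⁸ m/s × 1.240×10^-8 s) = 1.1755. Since d = βγcτ, x = βγ = β/√(1−β²).
Solving: β² = x²/(1+x²) = 1.3818/2.3818 = 0.580149, so β = 0.762.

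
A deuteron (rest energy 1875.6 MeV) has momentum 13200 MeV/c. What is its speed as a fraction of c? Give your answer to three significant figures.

0.990c

pc/(mc²) = 13200/1875.6 = 7.0377 = βγ = β/√(1−β²).
So β² = x²/(1 + x²) with x = 7.0377: x² = 49.5292, β² = 49.5292/50.5292 = 0.980209, β = 0.990.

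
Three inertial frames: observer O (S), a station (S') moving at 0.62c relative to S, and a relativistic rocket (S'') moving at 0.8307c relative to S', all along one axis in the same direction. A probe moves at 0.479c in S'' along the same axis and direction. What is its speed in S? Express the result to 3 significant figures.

0.985c

Compose velocities in two stages. Stage 1 (into S'): u₁ = (0.479+0.8307)/(1+0.479×0.8307) = 0.9369.
Stage 2 (into S): u = (0.9369+0.62)/(1+0.9369×0.62) = 0.98483, so the speed is 0.985c.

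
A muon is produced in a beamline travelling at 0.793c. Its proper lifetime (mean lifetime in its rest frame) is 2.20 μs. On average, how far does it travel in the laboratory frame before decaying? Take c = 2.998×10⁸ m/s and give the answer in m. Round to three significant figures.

859 m

β² = 0.628849, so γ = 1/√0.371151 = 1.6414.
Lab-frame lifetime: Δt = γτ = 1.6414 × 2.20 μs = 3.6111 μs.
Distance: d = vΔt = 0.793 × 2.998×10⁸ m/s × 3.6111×10^-6 s = 859 m.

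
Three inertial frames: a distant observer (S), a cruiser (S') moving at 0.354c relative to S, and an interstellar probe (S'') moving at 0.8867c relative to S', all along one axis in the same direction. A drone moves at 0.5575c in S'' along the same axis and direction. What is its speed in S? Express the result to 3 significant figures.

Compose velocities in two stages. Stage 1 (into S'): u₁ = (0.5575+0.8867)/(1+0.5575×0.8867) = 0.96645.
Stage 2 (into S): u = (0.96645+0.354)/(1+0.96645×0.354) = 0.98385, so the speed is 0.984c.

0.984c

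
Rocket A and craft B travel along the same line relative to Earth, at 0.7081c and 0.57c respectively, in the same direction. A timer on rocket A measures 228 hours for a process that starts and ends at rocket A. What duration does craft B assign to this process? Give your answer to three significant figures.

The velocity of rocket A relative to craft B is (0.7081 − 0.57)c / (1 − 0.7081×0.57) = 0.23156c; relative speed 0.23156c.
At |u| = 0.23156c, γ = (1 − 0.05362)^(−1/2) = 1.0279.
The clock on rocket A records proper time, so craft B measures Δt = γΔτ = 1.0279 × 228 = 234 hours.

234 hours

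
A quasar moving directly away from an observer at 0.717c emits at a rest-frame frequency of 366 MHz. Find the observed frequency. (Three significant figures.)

149 MHz

Relativistic Doppler (source moving away): f_obs = f_src · √((1−β)/(1+β)).
With β = 0.717: factor = √(0.283/1.717) = 0.40598.
f_obs = 366 × 0.40598 = 149 MHz.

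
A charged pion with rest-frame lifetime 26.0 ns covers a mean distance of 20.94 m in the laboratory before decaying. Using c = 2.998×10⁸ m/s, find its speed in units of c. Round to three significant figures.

Lab distance = (lab lifetime)·v = γτ·βc, so βγ = d/(cτ) = 20.94/(2.998×10⁸ × 2.600×10^-8) = 2.6864.
With βγ = 2.6864: γ² = 1 + (βγ)² = 8.21674, and β = (βγ)/γ = 2.6864/2.86649 = 0.937.

0.937c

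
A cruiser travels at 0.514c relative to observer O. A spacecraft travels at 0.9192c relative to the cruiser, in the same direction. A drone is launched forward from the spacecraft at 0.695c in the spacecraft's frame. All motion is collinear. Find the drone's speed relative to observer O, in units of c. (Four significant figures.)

0.9951c

First combine the drone and spacecraft (S''→S'): u₁ = (0.695 + 0.9192)/(1 + 0.695×0.9192) = 1.6142/1.638844 = 0.98496.
Then combine with the cruiser (S'→S): u = (0.98496 + 0.514)/(1 + 0.98496×0.514) = 1.49896/1.50626944 = 0.99515.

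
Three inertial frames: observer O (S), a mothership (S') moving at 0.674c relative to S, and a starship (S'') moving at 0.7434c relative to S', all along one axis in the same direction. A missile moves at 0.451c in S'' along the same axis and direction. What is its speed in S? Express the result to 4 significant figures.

0.9785c

Apply u = (u'+v)/(1+u'v) twice. Missile in the mothership frame: (0.451+0.7434)/(1+0.451·0.7434) = 1.1944/1.3352734 = 0.8945c.
That velocity, transformed to the rest frame of observer O: (0.8945+0.674)/(1+0.8945·0.674) = 1.5685/1.602893 = 0.97854c.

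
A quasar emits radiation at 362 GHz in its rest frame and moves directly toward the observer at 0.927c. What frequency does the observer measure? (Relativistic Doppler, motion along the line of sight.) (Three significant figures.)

1860 GHz

Relativistic Doppler (source moving toward): f_obs = f_src · √((1+β)/(1−β)).
With β = 0.927: factor = √(1.927/0.073) = 5.1378.
f_obs = 362 × 5.1378 = 1860 GHz.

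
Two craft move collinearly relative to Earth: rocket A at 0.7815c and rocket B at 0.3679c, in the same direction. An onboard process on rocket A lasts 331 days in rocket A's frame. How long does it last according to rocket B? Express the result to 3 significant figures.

Transform rocket A's velocity into rocket B's frame: (0.7815 − 0.3679)/(1 − 0.7815·0.3679) = 0.4136/0.71248615, so the relative speed is 0.5805c.
γ for this relative speed: γ = 1/√(1 − 0.33698) = 1.2281.
The clock on rocket A records proper time, so rocket B measures Δt = γΔτ = 1.2281 × 331 = 407 days.

407 days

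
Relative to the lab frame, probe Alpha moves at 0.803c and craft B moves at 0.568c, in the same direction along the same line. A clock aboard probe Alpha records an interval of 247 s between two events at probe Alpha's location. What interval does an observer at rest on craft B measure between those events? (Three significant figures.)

274 s

The velocity of probe Alpha relative to craft B is (0.803 − 0.568)c / (1 − 0.803×0.568) = 0.43207c; relative speed 0.43207c.
At |u| = 0.43207c, γ = (1 − 0.186684)^(−1/2) = 1.1088.
The clock on probe Alpha records proper time, so craft B measures Δt = γΔτ = 1.1088 × 247 = 274 s.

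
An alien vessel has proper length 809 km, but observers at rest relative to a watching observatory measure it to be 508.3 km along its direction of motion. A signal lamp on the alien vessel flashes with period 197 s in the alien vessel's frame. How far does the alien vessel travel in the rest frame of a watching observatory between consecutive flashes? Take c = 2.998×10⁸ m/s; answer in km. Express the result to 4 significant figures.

7.313×10^7 km

Length contraction gives γ = L₀/L = 809/508.3 = 1.59158.
β = √(1 − 1/γ²) = 0.77797. Lab-frame period = γτ = 1.59158×197 s = 313.54 s. Distance = βc × γτ = 0.77797 × 2.998×10⁸ m/s × 313.54 s = 7.3129×10^10 m = 7.313×10^7 km.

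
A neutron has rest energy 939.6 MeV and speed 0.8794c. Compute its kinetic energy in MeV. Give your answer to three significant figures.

β² = 0.77334436, so γ = 1/√0.22665564 = 2.1005.
Kinetic energy: K = (γ − 1)mc² = (2.1005 − 1) × 939.6 MeV = 1.1005 × 939.6 = 1030 MeV.

1030 MeV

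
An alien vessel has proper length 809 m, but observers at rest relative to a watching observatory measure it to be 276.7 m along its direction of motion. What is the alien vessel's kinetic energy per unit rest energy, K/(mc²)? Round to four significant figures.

From L = L₀/γ: γ = 809/276.7 = 2.92374.
K/(mc²) = γ − 1 = 2.92374 − 1 = 1.924.

1.924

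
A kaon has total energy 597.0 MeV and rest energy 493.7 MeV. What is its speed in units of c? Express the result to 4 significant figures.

0.5622c

Total energy E = γmc² gives γ = 597.0/493.7 = 1.2092.
Hence β = √(1 − 1/γ²) = √(1 − 0.683918) = √0.316082 = 0.5622.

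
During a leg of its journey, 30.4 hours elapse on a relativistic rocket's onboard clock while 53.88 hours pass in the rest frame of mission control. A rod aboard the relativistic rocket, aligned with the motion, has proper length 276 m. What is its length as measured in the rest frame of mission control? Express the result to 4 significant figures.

The time-dilation ratio gives γ = 53.88/30.4 = 1.77237.
L = L₀/γ = 276/1.77237 = 155.7 m.

155.7 m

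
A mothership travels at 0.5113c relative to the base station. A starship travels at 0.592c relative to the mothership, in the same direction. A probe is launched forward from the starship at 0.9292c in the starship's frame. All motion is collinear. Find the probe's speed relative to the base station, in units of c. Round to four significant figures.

First combine the probe and starship (S''→S'): u₁ = (0.9292 + 0.592)/(1 + 0.9292×0.592) = 1.5212/1.5500864 = 0.98136.
Then combine with the mothership (S'→S): u = (0.98136 + 0.5113)/(1 + 0.98136×0.5113) = 1.49266/1.501769368 = 0.99393.

0.9939c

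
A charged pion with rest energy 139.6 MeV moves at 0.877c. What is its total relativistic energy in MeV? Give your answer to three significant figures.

291 MeV

β² = 0.769129, so γ = 1/√0.230871 = 2.0812.
Total energy: E = γmc² = 2.0812 × 139.6 MeV = 291 MeV.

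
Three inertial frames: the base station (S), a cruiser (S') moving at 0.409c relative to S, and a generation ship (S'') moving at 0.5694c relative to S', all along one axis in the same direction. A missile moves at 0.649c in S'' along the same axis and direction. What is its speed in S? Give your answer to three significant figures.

First combine the missile and generation ship (S''→S'): u₁ = (0.649 + 0.5694)/(1 + 0.649×0.5694) = 1.2184/1.3695406 = 0.88964.
Then combine with the cruiser (S'→S): u = (0.88964 + 0.409)/(1 + 0.88964×0.409) = 1.29864/1.36386276 = 0.95218.

0.952c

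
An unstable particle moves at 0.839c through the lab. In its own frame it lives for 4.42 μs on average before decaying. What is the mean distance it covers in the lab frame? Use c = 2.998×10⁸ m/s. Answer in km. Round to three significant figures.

2.04 km

γ = 1/√(1 − β²) = 1/√(1 − 0.703921) = 1/√0.296079 = 1/0.544131 = 1.8378.
Lab-frame lifetime: Δt = γτ = 1.8378 × 4.42 μs = 8.1231 μs.
Distance: d = vΔt = 0.839 × 2.998×10⁸ m/s × 8.1231×10^-6 s = 2040 m = 2.04 km.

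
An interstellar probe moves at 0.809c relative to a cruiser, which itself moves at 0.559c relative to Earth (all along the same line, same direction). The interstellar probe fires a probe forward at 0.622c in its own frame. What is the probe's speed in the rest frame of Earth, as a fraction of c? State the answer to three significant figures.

0.986c

Apply u = (u'+v)/(1+u'v) twice. Probe in the cruiser frame: (0.622+0.809)/(1+0.622·0.809) = 1.431/1.503198 = 0.95197c.
That velocity, transformed to the rest frame of Earth: (0.95197+0.559)/(1+0.95197·0.559) = 1.51097/1.53215123 = 0.98618c.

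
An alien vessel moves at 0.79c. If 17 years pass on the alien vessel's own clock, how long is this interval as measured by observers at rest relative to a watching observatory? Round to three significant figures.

γ = 1/√(1 − β²) = 1/√(1 − 0.6241) = 1/√0.3759 = 1/0.613107 = 1.631.
The onboard clock measures proper time, so the interval in the rest frame of a watching observatory is dilated: Δt = γ·Δτ = 1.631 × 17 years = 27.7 years.

27.7 years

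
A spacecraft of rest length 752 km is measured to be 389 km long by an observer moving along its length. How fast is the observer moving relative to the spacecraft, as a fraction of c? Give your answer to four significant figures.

0.8558c

Length contraction gives γ = L₀/L = 752/389 = 1.9332.
β = √(1 − 1/γ²) = √0.732424 = 0.8558.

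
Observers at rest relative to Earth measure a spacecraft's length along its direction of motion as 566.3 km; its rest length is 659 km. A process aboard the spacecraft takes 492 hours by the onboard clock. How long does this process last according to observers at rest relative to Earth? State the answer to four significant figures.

572.5 hours

From L = L₀/γ: γ = 659/566.3 = 1.16369.
The same γ dilates the second interval: 1.16369 × 492 hours = 572.5 hours.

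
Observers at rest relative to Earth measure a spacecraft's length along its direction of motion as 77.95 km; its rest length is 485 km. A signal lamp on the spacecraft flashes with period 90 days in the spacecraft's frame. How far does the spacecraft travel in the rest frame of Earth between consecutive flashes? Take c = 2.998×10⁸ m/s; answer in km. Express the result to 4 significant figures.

1.432×10^13 km

γ = L₀/L = 485/77.95 = 6.22194.
β = √(1 − 1/γ²) = 0.987. Lab-frame period = γτ = 6.22194×90 days = 559.97 days. Distance = βc × γτ = 0.987 × 2.998×10⁸ m/s × 48381408 s = 1.4316×10^16 m = 1.432×10^13 km.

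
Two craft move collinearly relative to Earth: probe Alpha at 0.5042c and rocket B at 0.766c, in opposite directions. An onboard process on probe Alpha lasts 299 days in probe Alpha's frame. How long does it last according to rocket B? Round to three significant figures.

Transform probe Alpha's velocity into rocket B's frame: (0.5042 + 0.766)/(1 + 0.5042·0.766) = 1.2702/1.3862172, so the relative speed is 0.91631c.
At |u| = 0.91631c, γ = (1 − 0.839624)^(−1/2) = 2.4971.
The clock on probe Alpha records proper time, so rocket B measures Δt = γΔτ = 2.4971 × 299 = 747 days.

747 days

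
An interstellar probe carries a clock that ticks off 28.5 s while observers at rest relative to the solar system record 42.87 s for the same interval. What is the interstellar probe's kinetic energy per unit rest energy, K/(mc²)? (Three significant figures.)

0.504

From Δt = γΔτ: γ = 42.87/28.5 = 1.50421.
Since K = (γ−1)mc², K/(mc²) = 1.50421 − 1 = 0.504.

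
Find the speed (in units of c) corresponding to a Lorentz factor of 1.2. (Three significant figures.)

0.553c

β = √(1 − 1/γ²) = √(1 − 1/1.44) = √0.305556 = 0.553.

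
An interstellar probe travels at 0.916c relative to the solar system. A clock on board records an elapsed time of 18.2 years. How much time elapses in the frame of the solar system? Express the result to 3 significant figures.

45.4 years

γ = 1/√(1 − β²) = 1/√(1 − 0.839056) = 1/√0.160944 = 1/0.401178 = 2.4927.
The onboard clock measures proper time, so the interval in the rest frame of the solar system is dilated: Δt = γ·Δτ = 2.4927 × 18.2 years = 45.4 years.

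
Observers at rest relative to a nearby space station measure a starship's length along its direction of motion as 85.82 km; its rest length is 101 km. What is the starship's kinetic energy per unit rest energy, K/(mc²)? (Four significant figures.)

Length contraction gives γ = L₀/L = 101/85.82 = 1.17688.
K/(mc²) = γ − 1 = 1.17688 − 1 = 0.1769.

0.1769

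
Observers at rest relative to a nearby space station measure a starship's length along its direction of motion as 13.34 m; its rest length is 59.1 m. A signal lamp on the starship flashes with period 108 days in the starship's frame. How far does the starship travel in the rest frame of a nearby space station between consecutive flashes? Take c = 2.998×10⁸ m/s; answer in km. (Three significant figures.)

Length contraction gives γ = L₀/L = 59.1/13.34 = 4.43028.
β = √(1 − 1/γ²) = 0.97419. Lab-frame period = γτ = 4.43028×108 days = 478.47 days. Distance = βc × γτ = 0.97419 × 2.998×10⁸ m/s × 41339808 s = 1.2074×10^16 m = 1.21×10^13 km.

1.21×10^13 km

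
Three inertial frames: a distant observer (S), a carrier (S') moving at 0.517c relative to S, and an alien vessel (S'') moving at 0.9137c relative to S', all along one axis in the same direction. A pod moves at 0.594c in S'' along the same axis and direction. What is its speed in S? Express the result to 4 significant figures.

0.9927c

First combine the pod and alien vessel (S''→S'): u₁ = (0.594 + 0.9137)/(1 + 0.594×0.9137) = 1.5077/1.5427378 = 0.97729.
Then combine with the carrier (S'→S): u = (0.97729 + 0.517)/(1 + 0.97729×0.517) = 1.49429/1.50525893 = 0.99271.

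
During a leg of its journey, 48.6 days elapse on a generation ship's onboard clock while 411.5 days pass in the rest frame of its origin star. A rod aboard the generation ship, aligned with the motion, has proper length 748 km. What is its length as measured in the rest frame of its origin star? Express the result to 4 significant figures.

The time-dilation ratio gives γ = 411.5/48.6 = 8.46708.
L = L₀/γ = 748/8.46708 = 88.34 km.

88.34 km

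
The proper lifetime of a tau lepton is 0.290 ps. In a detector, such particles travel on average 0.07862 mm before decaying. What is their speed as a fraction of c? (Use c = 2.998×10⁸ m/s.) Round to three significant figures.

0.671c

Lab distance = (lab lifetime)·v = γτ·βc, so βγ = d/(cτ) = 7.862×10^-5/(2.998×10⁸ × 2.900×10^-13) = 0.90428.
With βγ = 0.90428: γ² = 1 + (βγ)² = 1.817722, and β = (βγ)/γ = 0.90428/1.34823 = 0.671.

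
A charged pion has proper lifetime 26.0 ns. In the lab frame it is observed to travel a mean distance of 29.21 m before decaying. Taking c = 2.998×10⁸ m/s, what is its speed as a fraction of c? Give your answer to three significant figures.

Let x = d/(cτ) = 29.21 m / (2.998×10⁸ m/s × 2.600×10^-8 s) = 3.7474. Since d = βγcτ, x = βγ = β/√(1−β²).
Solving: β² = x²/(1+x²) = 14.043/15.043 = 0.933524, so β = 0.966.

0.966c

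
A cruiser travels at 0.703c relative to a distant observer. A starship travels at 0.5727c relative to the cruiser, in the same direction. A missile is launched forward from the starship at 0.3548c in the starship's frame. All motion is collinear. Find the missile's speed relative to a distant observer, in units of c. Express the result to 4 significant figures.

Apply u = (u'+v)/(1+u'v) twice. Missile in the cruiser frame: (0.3548+0.5727)/(1+0.3548·0.5727) = 0.9275/1.20319396 = 0.77086c.
That velocity, transformed to the rest frame of a distant observer: (0.77086+0.703)/(1+0.77086·0.703) = 1.47386/1.54191458 = 0.95586c.

0.9559c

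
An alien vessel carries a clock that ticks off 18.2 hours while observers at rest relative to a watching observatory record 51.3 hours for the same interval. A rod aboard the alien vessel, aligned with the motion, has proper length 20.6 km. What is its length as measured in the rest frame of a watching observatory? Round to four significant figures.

The time-dilation ratio gives γ = 51.3/18.2 = 2.81868.
L = L₀/γ = 20.6/2.81868 = 7.308 km.

7.308 km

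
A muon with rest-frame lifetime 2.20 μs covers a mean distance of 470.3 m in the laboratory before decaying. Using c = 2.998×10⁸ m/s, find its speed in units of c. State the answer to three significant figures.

0.581c

Lab distance = (lab lifetime)·v = γτ·βc, so βγ = d/(cτ) = 470.3/(2.998×10⁸ × 2.200×10^-6) = 0.71305.
With βγ = 0.71305: γ² = 1 + (βγ)² = 1.50844, and β = (βγ)/γ = 0.71305/1.22819 = 0.581.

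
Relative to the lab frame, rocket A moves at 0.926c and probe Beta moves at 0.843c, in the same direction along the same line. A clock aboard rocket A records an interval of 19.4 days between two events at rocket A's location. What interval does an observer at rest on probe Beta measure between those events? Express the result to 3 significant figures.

21.0 days

Speed of rocket A in probe Beta's frame: u = (v_A − v_B)/(1 − v_A v_B/c²) = (0.926 − 0.843)/(1 − 0.926×0.843) = 0.083/0.219382 = 0.37834; |u| = 0.37834c.
γ for this relative speed: γ = 1/√(1 − 0.143141) = 1.0803.
Rocket A's interval is proper; time dilation gives Δt_B = γΔτ = 1.0803 × 19.4 days = 21.0 days.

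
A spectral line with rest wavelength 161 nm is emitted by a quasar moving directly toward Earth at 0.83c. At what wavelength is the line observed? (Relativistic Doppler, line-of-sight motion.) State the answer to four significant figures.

Relativistic Doppler for wavelength: λ_obs = λ_src · √((1−β)/(1+β)).
With β = 0.83: factor = √(0.17/1.83) = 0.30479.
λ_obs = 161 × 0.30479 = 49.07 nm.

49.07 nm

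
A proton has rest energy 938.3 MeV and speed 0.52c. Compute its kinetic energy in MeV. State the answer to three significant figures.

160 MeV

γ = 1/√(1 − β²) = 1/√(1 − 0.2704) = 1/√0.7296 = 1/0.854166 = 1.17073.
Kinetic energy: K = (γ − 1)mc² = (1.17073 − 1) × 938.3 MeV = 0.17073 × 938.3 = 160 MeV.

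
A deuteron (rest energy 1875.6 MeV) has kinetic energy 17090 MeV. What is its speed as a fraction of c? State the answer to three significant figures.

0.995c

K = (γ−1)mc², so γ = 1 + 17090/1875.6 = 10.112.
Then v/c = √(1 − γ⁻²) = √(1 − 0.00977971) = √0.99022029 = 0.995.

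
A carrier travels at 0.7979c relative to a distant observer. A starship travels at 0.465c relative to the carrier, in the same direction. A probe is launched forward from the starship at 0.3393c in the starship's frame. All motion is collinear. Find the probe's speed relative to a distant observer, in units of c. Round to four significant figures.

Compose velocities in two stages. Stage 1 (into S'): u₁ = (0.3393+0.465)/(1+0.3393×0.465) = 0.69469.
Stage 2 (into S): u = (0.69469+0.7979)/(1+0.69469×0.7979) = 0.9603, so the speed is 0.9603c.

0.9603c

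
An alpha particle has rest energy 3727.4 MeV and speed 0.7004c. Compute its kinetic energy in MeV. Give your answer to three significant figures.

1490 MeV

With β = 0.7004, γ = 1/√(1 − 0.7004²) = 1/√0.50943984 = 1.40105.
Kinetic energy: K = (γ − 1)mc² = (1.40105 − 1) × 3727.4 MeV = 0.40105 × 3727.4 = 1490 MeV.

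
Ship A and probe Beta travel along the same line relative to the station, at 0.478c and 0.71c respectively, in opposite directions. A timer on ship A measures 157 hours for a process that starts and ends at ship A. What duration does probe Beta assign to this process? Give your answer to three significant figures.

340 hours

Speed of ship A in probe Beta's frame: u = (v_A + v_B)/(1 + v_A v_B/c²) = (0.478 + 0.71)/(1 + 0.478×0.71) = 1.188/1.33938 = 0.88698; |u| = 0.88698c.
At |u| = 0.88698c, γ = (1 − 0.786734)^(−1/2) = 2.1654.
The clock on ship A records proper time, so probe Beta measures Δt = γΔτ = 2.1654 × 157 = 340 hours.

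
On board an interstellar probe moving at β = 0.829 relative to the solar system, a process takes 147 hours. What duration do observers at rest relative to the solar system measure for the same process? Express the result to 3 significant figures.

γ = 1/√(1 − β²) = 1/√(1 − 0.687241) = 1/√0.312759 = 1/0.559249 = 1.7881.
The onboard clock measures proper time, so the interval in the rest frame of the solar system is dilated: Δt = γ·Δτ = 1.7881 × 147 hours = 263 hours.

263 hours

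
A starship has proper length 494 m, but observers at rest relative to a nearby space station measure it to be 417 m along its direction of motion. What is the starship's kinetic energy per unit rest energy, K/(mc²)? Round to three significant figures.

γ = L₀/L = 494/417 = 1.18465.
K/(mc²) = γ − 1 = 1.18465 − 1 = 0.185.

0.185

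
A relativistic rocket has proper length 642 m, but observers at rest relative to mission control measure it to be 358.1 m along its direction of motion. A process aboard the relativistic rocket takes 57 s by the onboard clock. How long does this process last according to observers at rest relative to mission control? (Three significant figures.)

γ = L₀/L = 642/358.1 = 1.7928.
Δt = γΔτ = 1.7928 × 57 = 102 s.

102 s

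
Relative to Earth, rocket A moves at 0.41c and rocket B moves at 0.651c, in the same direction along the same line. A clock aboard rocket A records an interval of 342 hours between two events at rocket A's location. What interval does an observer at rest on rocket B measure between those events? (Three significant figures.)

Transform rocket A's velocity into rocket B's frame: (0.41 − 0.651)/(1 − 0.41·0.651) = −0.241/0.73309, so the relative speed is 0.32875c.
γ for this relative speed: γ = 1/√(1 − 0.108077) = 1.0589.
Rocket A's interval is proper; time dilation gives Δt_B = γΔτ = 1.0589 × 342 hours = 362 hours.

362 hours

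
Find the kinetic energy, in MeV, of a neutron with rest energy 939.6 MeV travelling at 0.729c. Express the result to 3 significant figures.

With β = 0.729, γ = 1/√(1 − 0.729²) = 1/√0.468559 = 1.46089.
Kinetic energy: K = (γ − 1)mc² = (1.46089 − 1) × 939.6 MeV = 0.46089 × 939.6 = 433 MeV.

433 MeV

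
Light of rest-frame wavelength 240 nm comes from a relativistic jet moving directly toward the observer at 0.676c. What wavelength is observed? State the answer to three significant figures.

Relativistic Doppler for wavelength: λ_obs = λ_src · √((1−β)/(1+β)).
With β = 0.676: factor = √(0.324/1.676) = 0.43968.
λ_obs = 240 × 0.43968 = 106 nm.

106 nm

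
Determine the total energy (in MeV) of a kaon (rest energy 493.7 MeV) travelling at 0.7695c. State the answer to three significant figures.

773 MeV

With β = 0.7695, γ = 1/√(1 − 0.7695²) = 1/√0.40786975 = 1.5658.
Total energy: E = γmc² = 1.5658 × 493.7 MeV = 773 MeV.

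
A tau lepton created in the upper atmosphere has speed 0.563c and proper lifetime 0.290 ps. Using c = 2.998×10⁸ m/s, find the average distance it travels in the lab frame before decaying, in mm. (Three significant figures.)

0.0592 mm

With β = 0.563, γ = 1/√(1 − 0.563²) = 1/√0.683031 = 1.21.
Lab-frame lifetime: Δt = γτ = 1.21 × 0.290 ps = 0.3509 ps.
Distance: d = vΔt = 0.563 × 2.998×10⁸ m/s × 3.5090×10^-13 s = 5.92×10^-5 m = 0.0592 mm.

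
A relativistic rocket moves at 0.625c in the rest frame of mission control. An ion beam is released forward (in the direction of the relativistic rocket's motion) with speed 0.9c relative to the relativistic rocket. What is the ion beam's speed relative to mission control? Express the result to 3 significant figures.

Relativistic velocity addition: u = (u' + v)/(1 + u'v/c²), with u' = 0.9c and v = 0.625c.
Numerator: 0.9 + 0.625 = 1.525. Denominator: 1 + (0.9)(0.625) = 1.5625.
u = 1.525/1.5625 = 0.976, so the speed is 0.976c.

0.976c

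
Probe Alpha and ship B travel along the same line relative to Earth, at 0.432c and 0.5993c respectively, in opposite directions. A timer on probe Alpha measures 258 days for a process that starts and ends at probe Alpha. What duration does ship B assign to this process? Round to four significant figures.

449.9 days

The velocity of probe Alpha relative to ship B is (0.432 + 0.5993)c / (1 + 0.432×0.5993) = 0.81921c; relative speed 0.81921c.
γ for this relative speed: γ = 1/√(1 − 0.671105) = 1.7437.
The clock on probe Alpha records proper time, so ship B measures Δt = γΔτ = 1.7437 × 258 = 449.9 days.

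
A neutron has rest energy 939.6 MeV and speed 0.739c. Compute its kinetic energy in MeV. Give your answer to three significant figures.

Lorentz factor: γ = (1 − 0.546121)^(−1/2) = 1.48433.
Kinetic energy: K = (γ − 1)mc² = (1.48433 − 1) × 939.6 MeV = 0.48433 × 939.6 = 455 MeV.

455 MeV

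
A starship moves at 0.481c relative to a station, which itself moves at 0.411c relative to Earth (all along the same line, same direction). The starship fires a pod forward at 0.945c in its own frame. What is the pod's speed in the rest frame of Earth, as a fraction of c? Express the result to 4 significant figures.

First combine the pod and starship (S''→S'): u₁ = (0.945 + 0.481)/(1 + 0.945×0.481) = 1.426/1.454545 = 0.98038.
Then combine with the station (S'→S): u = (0.98038 + 0.411)/(1 + 0.98038×0.411) = 1.39138/1.40293618 = 0.99176.

0.9918c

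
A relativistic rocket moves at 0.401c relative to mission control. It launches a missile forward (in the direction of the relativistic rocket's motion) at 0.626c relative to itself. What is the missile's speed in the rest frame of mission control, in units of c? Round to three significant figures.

Relativistic velocity addition: u = (u' + v)/(1 + u'v/c²), with u' = 0.626c and v = 0.401c.
Numerator: 0.626 + 0.401 = 1.027. Denominator: 1 + (0.626)(0.401) = 1.251026.
u = 1.027/1.251026 = 0.82093, so the speed is 0.821c.

0.821c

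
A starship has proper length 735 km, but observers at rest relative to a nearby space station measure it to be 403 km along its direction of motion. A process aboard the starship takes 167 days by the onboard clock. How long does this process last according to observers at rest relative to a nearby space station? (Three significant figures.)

Length contraction gives γ = L₀/L = 735/403 = 1.82382.
Δt = γΔτ = 1.82382 × 167 = 305 days.

305 days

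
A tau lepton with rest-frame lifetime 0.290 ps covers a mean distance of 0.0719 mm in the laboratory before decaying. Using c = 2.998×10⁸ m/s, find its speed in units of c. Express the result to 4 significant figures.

0.6373c

Let x = d/(cτ) = 7.190×10^-5 m / (2.998×10⁸ m/s × 2.900×10^-13 s) = 0.82699. Since d = βγcτ, x = βγ = β/√(1−β²).
Solving: β² = x²/(1+x²) = 0.683912/1.683912 = 0.406145, so β = 0.6373.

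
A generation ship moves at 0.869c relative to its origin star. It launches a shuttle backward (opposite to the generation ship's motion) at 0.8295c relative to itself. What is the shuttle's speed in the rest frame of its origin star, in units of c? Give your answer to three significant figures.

0.141c

Relativistic velocity addition: u = (u' + v)/(1 + u'v/c²), with u' = −0.8295c and v = 0.869c.
Numerator: −0.8295 + 0.869 = 0.0395. Denominator: 1 + (−0.8295)(0.869) = 0.2791645.
u = 0.0395/0.2791645 = 0.14149, so the speed is 0.141c.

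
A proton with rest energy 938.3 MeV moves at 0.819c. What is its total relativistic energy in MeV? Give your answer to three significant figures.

1640 MeV

γ = 1/√(1 − β²) = 1/√(1 − 0.670761) = 1/√0.329239 = 1/0.573794 = 1.7428.
Total energy: E = γmc² = 1.7428 × 938.3 MeV = 1640 MeV.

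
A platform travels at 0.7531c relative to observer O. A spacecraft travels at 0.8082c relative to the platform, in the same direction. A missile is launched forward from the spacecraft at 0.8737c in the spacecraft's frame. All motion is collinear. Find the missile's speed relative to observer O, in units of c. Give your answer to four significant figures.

First combine the missile and spacecraft (S''→S'): u₁ = (0.8737 + 0.8082)/(1 + 0.8737×0.8082) = 1.6819/1.70612434 = 0.9858.
Then combine with the platform (S'→S): u = (0.9858 + 0.7531)/(1 + 0.9858×0.7531) = 1.7389/1.74240598 = 0.99799.

0.9980c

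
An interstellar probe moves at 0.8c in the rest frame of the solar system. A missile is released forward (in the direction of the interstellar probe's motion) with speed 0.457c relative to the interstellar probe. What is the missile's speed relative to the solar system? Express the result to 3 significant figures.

0.920c

In units of c, u = (u' + v)/(1 + u'v) with u' = 0.457 and v = 0.8.
Numerator: 0.457 + 0.8 = 1.257. Denominator: 1 + (0.457)(0.8) = 1.3656.
u = 1.257/1.3656 = 0.92047, so the speed is 0.920c.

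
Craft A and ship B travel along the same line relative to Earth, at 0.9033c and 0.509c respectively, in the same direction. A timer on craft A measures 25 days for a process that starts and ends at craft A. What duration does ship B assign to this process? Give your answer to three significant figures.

Transform craft A's velocity into ship B's frame: (0.9033 − 0.509)/(1 − 0.9033·0.509) = 0.3943/0.5402203, so the relative speed is 0.72989c.
γ for this relative speed: γ = 1/√(1 − 0.532739) = 1.4629.
The clock on craft A records proper time, so ship B measures Δt = γΔτ = 1.4629 × 25 = 36.6 days.

36.6 days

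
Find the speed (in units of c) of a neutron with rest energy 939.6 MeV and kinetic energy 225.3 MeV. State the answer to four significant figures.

0.5911c

γ = 1 + K/(mc²) = 1 + 225.3/939.6 = 1.2398.
β = √(1 − 1/γ²) = √(1 − 0.650574) = √0.349426 = 0.5911.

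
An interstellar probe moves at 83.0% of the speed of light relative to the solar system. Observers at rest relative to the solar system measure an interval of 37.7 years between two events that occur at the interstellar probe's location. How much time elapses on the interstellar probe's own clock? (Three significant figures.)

21.0 years

With β = 0.83, γ = 1/√(1 − 0.83²) = 1/√0.3111 = 1.7929.
The moving clock records proper time: Δτ = Δt/γ = 37.7/1.7929 = 21.0 years.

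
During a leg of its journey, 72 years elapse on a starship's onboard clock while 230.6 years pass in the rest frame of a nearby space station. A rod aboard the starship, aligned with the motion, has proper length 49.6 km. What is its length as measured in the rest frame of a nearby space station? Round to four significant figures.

From Δt = γΔτ: γ = 230.6/72 = 3.20278.
L = L₀/γ = 49.6/3.20278 = 15.49 km.

15.49 km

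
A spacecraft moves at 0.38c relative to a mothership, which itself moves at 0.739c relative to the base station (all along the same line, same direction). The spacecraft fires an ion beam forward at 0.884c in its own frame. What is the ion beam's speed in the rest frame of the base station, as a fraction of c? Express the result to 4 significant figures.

Apply u = (u'+v)/(1+u'v) twice. Ion beam in the mothership frame: (0.884+0.38)/(1+0.884·0.38) = 1.264/1.33592 = 0.94616c.
That velocity, transformed to the rest frame of the base station: (0.94616+0.739)/(1+0.94616·0.739) = 1.68516/1.69921224 = 0.99173c.

0.9917c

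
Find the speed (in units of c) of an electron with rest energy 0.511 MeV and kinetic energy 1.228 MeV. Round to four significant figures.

γ = 1 + K/(mc²) = 1 + 1.228/0.511 = 3.4031.
β = √(1 − 1/γ²) = √(1 − 0.0863477) = √0.9136523 = 0.9559.

0.9559c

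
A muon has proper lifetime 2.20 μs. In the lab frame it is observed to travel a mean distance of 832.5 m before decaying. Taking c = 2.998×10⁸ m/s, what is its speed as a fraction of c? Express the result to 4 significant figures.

0.7838c

d = βγcτ ⇒ βγ = d/(cτ) = 832.5 m / (659.56 m) = 1.2622.
β = (βγ)/√(1+(βγ)²) = 1.2622/√2.59315 = 0.7838.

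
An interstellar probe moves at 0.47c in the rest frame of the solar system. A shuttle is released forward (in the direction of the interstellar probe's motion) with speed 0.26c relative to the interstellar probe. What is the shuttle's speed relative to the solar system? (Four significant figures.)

In units of c, u = (u' + v)/(1 + u'v) with u' = 0.26 and v = 0.47.
Numerator: 0.26 + 0.47 = 0.73. Denominator: 1 + (0.26)(0.47) = 1.1222.
u = 0.73/1.1222 = 0.65051, so the speed is 0.6505c.

0.6505c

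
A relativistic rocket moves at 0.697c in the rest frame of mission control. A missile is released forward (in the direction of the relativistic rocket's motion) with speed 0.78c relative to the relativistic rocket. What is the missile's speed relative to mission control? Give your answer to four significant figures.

Relativistic velocity addition: u = (u' + v)/(1 + u'v/c²), with u' = 0.78c and v = 0.697c.
Numerator: 0.78 + 0.697 = 1.477. Denominator: 1 + (0.78)(0.697) = 1.54366.
u = 1.477/1.54366 = 0.95682, so the speed is 0.9568c.

0.9568c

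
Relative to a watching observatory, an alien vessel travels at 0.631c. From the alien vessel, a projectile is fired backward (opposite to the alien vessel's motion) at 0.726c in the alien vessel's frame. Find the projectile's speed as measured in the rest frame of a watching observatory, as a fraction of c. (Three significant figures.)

In units of c, u = (u' + v)/(1 + u'v) with u' = −0.726 and v = 0.631.
Numerator: −0.726 + 0.631 = −0.095. Denominator: 1 + (−0.726)(0.631) = 0.541894.
u = −0.095/0.541894 = −0.17531, so the speed is 0.175c.

0.175c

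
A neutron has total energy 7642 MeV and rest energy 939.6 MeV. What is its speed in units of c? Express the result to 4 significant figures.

Total energy E = γmc² gives γ = 7642/939.6 = 8.1332.
Hence β = √(1 − 1/γ²) = √(1 − 0.0151174) = √0.9848826 = 0.9924.

0.9924c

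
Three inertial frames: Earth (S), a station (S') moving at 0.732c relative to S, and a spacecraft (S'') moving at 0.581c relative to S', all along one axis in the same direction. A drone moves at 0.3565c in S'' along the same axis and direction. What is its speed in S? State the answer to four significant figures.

Compose velocities in two stages. Stage 1 (into S'): u₁ = (0.3565+0.581)/(1+0.3565×0.581) = 0.77664.
Stage 2 (into S): u = (0.77664+0.732)/(1+0.77664×0.732) = 0.96184, so the speed is 0.9618c.

0.9618c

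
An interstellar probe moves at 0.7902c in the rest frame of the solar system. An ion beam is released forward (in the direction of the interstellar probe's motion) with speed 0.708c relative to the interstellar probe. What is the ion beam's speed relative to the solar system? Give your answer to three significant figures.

In units of c, u = (u' + v)/(1 + u'v) with u' = 0.708 and v = 0.7902.
Numerator: 0.708 + 0.7902 = 1.4982. Denominator: 1 + (0.708)(0.7902) = 1.5594616.
u = 1.4982/1.5594616 = 0.96072, so the speed is 0.961c.

0.961c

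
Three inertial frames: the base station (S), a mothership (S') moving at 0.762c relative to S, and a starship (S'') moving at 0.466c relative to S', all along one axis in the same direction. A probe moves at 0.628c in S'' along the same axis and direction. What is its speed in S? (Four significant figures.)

0.9778c

Apply u = (u'+v)/(1+u'v) twice. Probe in the mothership frame: (0.628+0.466)/(1+0.628·0.466) = 1.094/1.292648 = 0.84632c.
That velocity, transformed to the rest frame of the base station: (0.84632+0.762)/(1+0.84632·0.762) = 1.60832/1.64489584 = 0.97776c.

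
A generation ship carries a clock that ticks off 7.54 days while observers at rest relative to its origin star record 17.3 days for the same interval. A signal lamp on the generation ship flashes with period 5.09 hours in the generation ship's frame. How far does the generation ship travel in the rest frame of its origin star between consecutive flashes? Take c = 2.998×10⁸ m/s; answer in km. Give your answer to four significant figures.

1.134×10^10 km

From Δt = γΔτ: γ = 17.3/7.54 = 2.29443.
β = √(1 − 1/γ²) = 0.90003. Lab-frame period = γτ = 2.29443×5.09 hours = 11.679 hours. Distance = βc × γτ = 0.90003 × 2.998×10⁸ m/s × 42044.4 s = 1.1345×10^13 m = 1.134×10^10 km.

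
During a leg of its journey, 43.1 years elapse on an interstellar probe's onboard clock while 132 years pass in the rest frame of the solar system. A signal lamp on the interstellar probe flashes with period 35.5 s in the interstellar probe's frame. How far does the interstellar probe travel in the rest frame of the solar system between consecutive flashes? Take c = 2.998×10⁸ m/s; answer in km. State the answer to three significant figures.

The time-dilation ratio gives γ = 132/43.1 = 3.06265.
β = √(1 − 1/γ²) = 0.94519. Lab-frame period = γτ = 3.06265×35.5 s = 108.72 s. Distance = βc × γτ = 0.94519 × 2.998×10⁸ m/s × 108.72 s = 3.0808×10^10 m = 3.08×10^7 km.

3.08×10^7 km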